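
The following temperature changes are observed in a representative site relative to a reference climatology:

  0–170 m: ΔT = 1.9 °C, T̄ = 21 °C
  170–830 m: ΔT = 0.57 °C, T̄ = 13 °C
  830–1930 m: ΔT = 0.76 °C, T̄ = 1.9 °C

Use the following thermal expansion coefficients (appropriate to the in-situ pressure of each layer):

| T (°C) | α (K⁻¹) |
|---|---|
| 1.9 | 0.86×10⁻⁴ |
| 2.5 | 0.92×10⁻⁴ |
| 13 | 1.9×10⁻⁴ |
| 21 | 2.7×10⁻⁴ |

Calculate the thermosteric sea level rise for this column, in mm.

about 231 mm

Layer 1 at 21 °C → α = 2.7×10⁻⁴ K⁻¹
Layer 2 at 13 °C → α = 1.9×10⁻⁴ K⁻¹
Layer 3 at 1.9 °C → α = 0.86×10⁻⁴ K⁻¹
Layer 1: 170 × 1.9 × 2.7×10⁻⁴ = 0.08721 m
170–830 m: 0.57 × 660 × 1.9×10⁻⁴ = 0.071478 m
830–1930 m: 1100 × 0.76 × 0.86×10⁻⁴ = 0.071896 m
Δh = 0.08721 + 0.071478 + 0.071896 = 0.230584 m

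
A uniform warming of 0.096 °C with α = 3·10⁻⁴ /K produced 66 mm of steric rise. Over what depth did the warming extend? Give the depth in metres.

H = Δh/(αΔT) = 0.066 / (3×10⁻⁴ × 0.096) ≈ 2292 m

H ≈ 2290 m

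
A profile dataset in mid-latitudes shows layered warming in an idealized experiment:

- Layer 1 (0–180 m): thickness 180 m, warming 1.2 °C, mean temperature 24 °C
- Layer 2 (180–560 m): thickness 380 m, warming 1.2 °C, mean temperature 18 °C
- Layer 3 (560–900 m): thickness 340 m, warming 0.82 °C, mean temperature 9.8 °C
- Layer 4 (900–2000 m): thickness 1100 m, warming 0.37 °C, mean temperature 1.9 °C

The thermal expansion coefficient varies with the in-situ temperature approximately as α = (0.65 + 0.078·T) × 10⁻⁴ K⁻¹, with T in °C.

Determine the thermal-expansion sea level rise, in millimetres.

Layer 1: α = (0.65 + 0.078×24)×10⁻⁴ = 2.522×10⁻⁴ K⁻¹
Layer 2: α = (0.65 + 0.078×18)×10⁻⁴ = 2.054×10⁻⁴ K⁻¹
Layer 3: α = (0.65 + 0.078×9.8)×10⁻⁴ = 1.4144×10⁻⁴ K⁻¹
Layer 4: α = (0.65 + 0.078×1.9)×10⁻⁴ = 0.7982×10⁻⁴ K⁻¹
180 × 2.522×10⁻⁴ × 1.2 = 0.0544752 m
Layer 2: 1.2 × 2.054×10⁻⁴ × 380 = 0.0936624 m
Layer 3: 1.4144×10⁻⁴ × 0.82 × 340 = 0.039433472 m
900–2000 m: 0.7982×10⁻⁴ × 0.37 × 1100 = 0.03248674 m
Δh = 0.0544752 + 0.0936624 + 0.039433472 + 0.03248674 = 0.220057812 m ≈ 220 mm

Δh ≈ 220 mm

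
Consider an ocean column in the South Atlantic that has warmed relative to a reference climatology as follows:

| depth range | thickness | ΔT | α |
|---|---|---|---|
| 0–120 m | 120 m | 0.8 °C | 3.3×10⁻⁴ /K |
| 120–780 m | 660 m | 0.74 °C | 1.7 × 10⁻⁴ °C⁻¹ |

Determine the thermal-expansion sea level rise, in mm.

0–120 m: 3.3×10⁻⁴ × 120 × 0.8 = 0.03168 m
Layer 2: 1.7×10⁻⁴ × 660 × 0.74 = 0.083028 m
Δh = 0.03168 + 0.083028 = 0.114708 m

115 mm of thermosteric rise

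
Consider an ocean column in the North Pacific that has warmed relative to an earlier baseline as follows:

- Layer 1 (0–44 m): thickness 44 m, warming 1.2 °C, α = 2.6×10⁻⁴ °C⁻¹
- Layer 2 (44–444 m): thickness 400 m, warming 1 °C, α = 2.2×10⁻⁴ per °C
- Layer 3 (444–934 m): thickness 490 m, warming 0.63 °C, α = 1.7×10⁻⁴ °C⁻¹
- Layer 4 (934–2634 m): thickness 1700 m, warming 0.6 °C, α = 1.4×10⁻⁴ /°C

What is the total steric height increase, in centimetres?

0–44 m: 44 × 1.2 × 2.6×10⁻⁴ = 0.013728 m
44–444 m: 1 × 400 × 2.2×10⁻⁴ = 0.08800 m
444–934 m: 1.7×10⁻⁴ × 490 × 0.63 = 0.052479 m
934–2634 m: 1.4×10⁻⁴ × 0.6 × 1700 = 0.14280 m
Δh = 0.013728 + 0.08800 + 0.052479 + 0.14280 = 0.297007 m

Δh = 30 cm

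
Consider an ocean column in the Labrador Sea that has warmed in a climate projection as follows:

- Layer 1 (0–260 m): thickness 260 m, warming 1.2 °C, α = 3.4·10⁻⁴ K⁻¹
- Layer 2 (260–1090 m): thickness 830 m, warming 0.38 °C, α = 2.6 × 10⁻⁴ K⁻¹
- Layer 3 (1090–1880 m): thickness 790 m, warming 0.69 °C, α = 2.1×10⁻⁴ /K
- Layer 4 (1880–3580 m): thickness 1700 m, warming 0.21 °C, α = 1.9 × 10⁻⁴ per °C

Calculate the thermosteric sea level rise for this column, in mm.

0–260 m: 260 × 1.2 × 3.4×10⁻⁴ = 0.10608 m
2.6×10⁻⁴ × 830 × 0.38 = 0.082004 m
Layer 3: 2.1×10⁻⁴ × 0.69 × 790 = 0.114471 m
1880–3580 m: 1.9×10⁻⁴ × 0.21 × 1700 = 0.06783 m
Δh = 0.10608 + 0.082004 + 0.114471 + 0.06783 = 0.370385 m ≈ 370 mm

Δh = 370 mm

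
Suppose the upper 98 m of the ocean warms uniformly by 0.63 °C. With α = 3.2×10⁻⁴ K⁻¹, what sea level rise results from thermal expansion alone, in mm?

Δh = αΔT·H = 3.2×10⁻⁴ × 0.63 × 98 = 0.0197568 m

about 20 mm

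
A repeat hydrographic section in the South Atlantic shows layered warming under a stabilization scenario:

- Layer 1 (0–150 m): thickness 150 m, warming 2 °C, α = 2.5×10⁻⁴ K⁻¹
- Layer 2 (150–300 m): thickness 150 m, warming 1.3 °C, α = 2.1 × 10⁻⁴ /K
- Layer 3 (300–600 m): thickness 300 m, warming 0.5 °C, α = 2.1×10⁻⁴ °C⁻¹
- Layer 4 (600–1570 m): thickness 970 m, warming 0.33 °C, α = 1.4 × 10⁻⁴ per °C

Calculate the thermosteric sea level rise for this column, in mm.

Δh = 192 mm

150 × 2 × 2.5×10⁻⁴ = 0.07500 m
Layer 2: 1.3 × 150 × 2.1×10⁻⁴ = 0.04095 m
0.5 × 300 × 2.1×10⁻⁴ = 0.03150 m
970 × 0.33 × 1.4×10⁻⁴ = 0.044814 m
Δh = 0.07500 + 0.04095 + 0.03150 + 0.044814 = 0.192264 m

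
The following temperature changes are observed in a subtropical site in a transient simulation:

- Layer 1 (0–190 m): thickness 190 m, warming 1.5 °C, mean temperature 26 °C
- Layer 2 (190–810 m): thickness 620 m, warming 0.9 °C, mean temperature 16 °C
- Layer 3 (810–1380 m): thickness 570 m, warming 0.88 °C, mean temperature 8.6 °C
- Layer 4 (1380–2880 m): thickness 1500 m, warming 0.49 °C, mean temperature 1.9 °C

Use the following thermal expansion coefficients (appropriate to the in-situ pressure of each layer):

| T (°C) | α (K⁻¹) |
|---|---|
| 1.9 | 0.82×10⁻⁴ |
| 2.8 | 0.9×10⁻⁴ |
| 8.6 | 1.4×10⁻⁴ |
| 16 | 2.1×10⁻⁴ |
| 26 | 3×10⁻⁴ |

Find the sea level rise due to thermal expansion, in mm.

Δh ≈ 333 mm

Layer 1 at 26 °C → α = 3×10⁻⁴ K⁻¹
Layer 2 at 16 °C → α = 2.1×10⁻⁴ K⁻¹
Layer 3 at 8.6 °C → α = 1.4×10⁻⁴ K⁻¹
Layer 4 at 1.9 °C → α = 0.82×10⁻⁴ K⁻¹
0–190 m: 3×10⁻⁴ × 190 × 1.5 = 0.08550 m
0.9 × 620 × 2.1×10⁻⁴ = 0.11718 m
810–1380 m: 1.4×10⁻⁴ × 0.88 × 570 = 0.070224 m
0.49 × 1500 × 0.82×10⁻⁴ = 0.06027 m
Δh = 0.08550 + 0.11718 + 0.070224 + 0.06027 = 0.333174 m ≈ 333 mm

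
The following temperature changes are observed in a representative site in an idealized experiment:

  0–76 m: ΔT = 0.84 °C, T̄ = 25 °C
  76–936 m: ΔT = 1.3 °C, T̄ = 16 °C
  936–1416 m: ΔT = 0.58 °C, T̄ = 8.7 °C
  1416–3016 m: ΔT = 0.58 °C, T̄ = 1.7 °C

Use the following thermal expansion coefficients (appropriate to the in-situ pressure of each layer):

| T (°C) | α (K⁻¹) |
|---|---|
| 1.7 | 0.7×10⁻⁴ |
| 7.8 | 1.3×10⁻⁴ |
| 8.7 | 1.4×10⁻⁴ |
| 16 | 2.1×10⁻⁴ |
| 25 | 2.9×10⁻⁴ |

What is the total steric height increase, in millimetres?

Layer 1 at 25 °C → α = 2.9×10⁻⁴ K⁻¹
Layer 2 at 16 °C → α = 2.1×10⁻⁴ K⁻¹
Layer 3 at 8.7 °C → α = 1.4×10⁻⁴ K⁻¹
Layer 4 at 1.7 °C → α = 0.7×10⁻⁴ K⁻¹
0–76 m: 76 × 2.9×10⁻⁴ × 0.84 = 0.0185136 m
76–936 m: 2.1×10⁻⁴ × 1.3 × 860 = 0.23478 m
936–1416 m: 1.4×10⁻⁴ × 480 × 0.58 = 0.038976 m
Layer 4: 0.7×10⁻⁴ × 0.58 × 1600 = 0.06496 m
Δh = 0.0185136 + 0.23478 + 0.038976 + 0.06496 = 0.3572296 m

Δh ≈ 357 mm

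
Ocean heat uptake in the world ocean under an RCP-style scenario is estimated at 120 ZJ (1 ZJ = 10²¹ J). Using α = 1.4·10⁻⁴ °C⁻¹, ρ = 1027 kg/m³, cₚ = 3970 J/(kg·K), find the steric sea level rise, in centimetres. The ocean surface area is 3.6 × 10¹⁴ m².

Per unit area: Q = 120×10²¹ / (3.6×10¹⁴) ≈ 3.333×10⁸ J/m²
Δh = αQ/(ρcₚ) = 1.4×10⁻⁴ × 3.333×10⁸ / (1027 × 3970) ≈ 0.011445 m

Δh ≈ 1.14 cm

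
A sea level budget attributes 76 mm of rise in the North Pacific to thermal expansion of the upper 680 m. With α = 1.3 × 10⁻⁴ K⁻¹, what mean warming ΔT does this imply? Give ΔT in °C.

ΔT = Δh/(αH) = 0.076 / (1.3×10⁻⁴ × 680) ≈ 0.8597 °C

0.860 °C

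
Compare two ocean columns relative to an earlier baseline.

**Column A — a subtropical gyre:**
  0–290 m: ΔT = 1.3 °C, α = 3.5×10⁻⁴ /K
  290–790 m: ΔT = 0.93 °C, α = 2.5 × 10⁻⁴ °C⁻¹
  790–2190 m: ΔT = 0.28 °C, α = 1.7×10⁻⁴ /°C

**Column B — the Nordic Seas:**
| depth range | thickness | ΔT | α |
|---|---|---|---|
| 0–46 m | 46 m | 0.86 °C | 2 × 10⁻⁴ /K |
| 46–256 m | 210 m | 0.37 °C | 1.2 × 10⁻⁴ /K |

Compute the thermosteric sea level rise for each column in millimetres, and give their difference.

A 0–290 m: 290 × 1.3 × 3.5×10⁻⁴ = 0.13195 m
A 500 × 0.93 × 2.5×10⁻⁴ = 0.11625 m
A Layer 3: 0.28 × 1400 × 1.7×10⁻⁴ = 0.06664 m
A total: 0.31484 m
B 0–46 m: 0.86 × 2×10⁻⁴ × 46 = 0.007912 m
B 1.2×10⁻⁴ × 210 × 0.37 = 0.009324 m
B total: 0.017236 m
Difference: 0.31484 − 0.017236 = 0.297604 m

Δh_A ≈ 310 mm, Δh_B ≈ 17 mm; difference ≈ 300 mm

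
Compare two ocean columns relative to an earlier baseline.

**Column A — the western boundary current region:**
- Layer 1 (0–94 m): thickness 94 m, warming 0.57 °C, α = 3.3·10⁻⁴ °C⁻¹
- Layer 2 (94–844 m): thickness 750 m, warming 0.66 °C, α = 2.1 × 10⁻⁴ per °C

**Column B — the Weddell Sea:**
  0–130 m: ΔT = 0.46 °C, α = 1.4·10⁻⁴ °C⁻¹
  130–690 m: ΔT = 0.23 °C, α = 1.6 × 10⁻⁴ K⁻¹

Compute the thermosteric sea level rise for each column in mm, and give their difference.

Δh_A ≈ 120 mm, Δh_B ≈ 29 mm; difference ≈ 93 mm

A 0–94 m: 0.57 × 94 × 3.3×10⁻⁴ = 0.0176814 m
A 94–844 m: 0.66 × 2.1×10⁻⁴ × 750 = 0.10395 m
A total: 0.1216314 m
B Layer 1: 0.46 × 1.4×10⁻⁴ × 130 = 0.008372 m
B Layer 2: 0.23 × 1.6×10⁻⁴ × 560 = 0.020608 m
B total: 0.02898 m
Difference: 0.1216314 − 0.02898 = 0.0926514 m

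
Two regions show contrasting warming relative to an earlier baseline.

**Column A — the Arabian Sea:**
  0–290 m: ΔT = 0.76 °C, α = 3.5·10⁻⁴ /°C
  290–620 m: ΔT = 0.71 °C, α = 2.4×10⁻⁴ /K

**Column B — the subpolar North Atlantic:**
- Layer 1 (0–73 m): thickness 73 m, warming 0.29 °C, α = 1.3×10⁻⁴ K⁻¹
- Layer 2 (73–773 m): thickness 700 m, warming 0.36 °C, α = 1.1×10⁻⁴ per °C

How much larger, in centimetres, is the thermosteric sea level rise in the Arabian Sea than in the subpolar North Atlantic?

A 0–290 m: 3.5×10⁻⁴ × 290 × 0.76 = 0.07714 m
A 2.4×10⁻⁴ × 330 × 0.71 = 0.056232 m
A total: 0.133372 m
B 0–73 m: 1.3×10⁻⁴ × 0.29 × 73 = 0.0027521 m
B 0.36 × 700 × 1.1×10⁻⁴ = 0.02772 m
B total: 0.0304721 m
Difference: 0.133372 − 0.0304721 = 0.1028999 m

10.3 cm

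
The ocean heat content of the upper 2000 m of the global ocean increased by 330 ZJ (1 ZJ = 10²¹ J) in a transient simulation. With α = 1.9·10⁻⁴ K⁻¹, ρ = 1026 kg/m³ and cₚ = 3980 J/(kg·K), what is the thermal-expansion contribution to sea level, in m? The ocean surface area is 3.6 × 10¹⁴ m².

0.043 m

Per unit area: Q = 330×10²¹ / (3.6×10¹⁴) ≈ 9.167×10⁸ J/m²
Δh = αQ/(ρcₚ) = 1.9×10⁻⁴ × 9.167×10⁸ / (1026 × 3980) ≈ 0.042653 m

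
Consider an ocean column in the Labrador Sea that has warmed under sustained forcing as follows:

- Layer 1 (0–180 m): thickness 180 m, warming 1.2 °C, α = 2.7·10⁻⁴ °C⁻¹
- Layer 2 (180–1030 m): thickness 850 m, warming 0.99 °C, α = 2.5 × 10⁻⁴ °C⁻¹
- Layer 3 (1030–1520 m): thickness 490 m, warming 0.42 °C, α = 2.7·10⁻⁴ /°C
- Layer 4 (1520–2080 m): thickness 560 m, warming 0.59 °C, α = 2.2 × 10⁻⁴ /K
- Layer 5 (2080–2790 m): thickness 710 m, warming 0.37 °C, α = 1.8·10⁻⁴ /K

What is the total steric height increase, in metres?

Layer 1: 180 × 2.7×10⁻⁴ × 1.2 = 0.05832 m
0.99 × 850 × 2.5×10⁻⁴ = 0.210375 m
Layer 3: 2.7×10⁻⁴ × 0.42 × 490 = 0.055566 m
Layer 4: 2.2×10⁻⁴ × 0.59 × 560 = 0.072688 m
710 × 0.37 × 1.8×10⁻⁴ = 0.047286 m
Δh = 0.05832 + 0.210375 + 0.055566 + 0.072688 + 0.047286 = 0.444235 m

Δh = 0.444 m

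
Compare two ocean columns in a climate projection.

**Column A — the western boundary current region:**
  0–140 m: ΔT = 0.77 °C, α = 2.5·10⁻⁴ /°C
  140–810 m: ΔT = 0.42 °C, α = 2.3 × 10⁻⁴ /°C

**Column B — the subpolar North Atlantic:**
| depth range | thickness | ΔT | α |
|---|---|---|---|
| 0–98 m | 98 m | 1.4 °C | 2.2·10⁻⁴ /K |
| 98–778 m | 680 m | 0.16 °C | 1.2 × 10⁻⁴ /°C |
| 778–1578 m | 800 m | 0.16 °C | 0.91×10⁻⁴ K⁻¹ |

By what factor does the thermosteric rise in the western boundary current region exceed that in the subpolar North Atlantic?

≈ 1.7×

A Layer 1: 2.5×10⁻⁴ × 0.77 × 140 = 0.02695 m
A 140–810 m: 0.42 × 2.3×10⁻⁴ × 670 = 0.064722 m
A total: 0.091672 m
B 0–98 m: 98 × 1.4 × 2.2×10⁻⁴ = 0.030184 m
B 98–778 m: 1.2×10⁻⁴ × 0.16 × 680 = 0.013056 m
B 0.16 × 0.91×10⁻⁴ × 800 = 0.011648 m
B total: 0.054888 m
Ratio: 0.091672 / 0.054888 ≈ 1.670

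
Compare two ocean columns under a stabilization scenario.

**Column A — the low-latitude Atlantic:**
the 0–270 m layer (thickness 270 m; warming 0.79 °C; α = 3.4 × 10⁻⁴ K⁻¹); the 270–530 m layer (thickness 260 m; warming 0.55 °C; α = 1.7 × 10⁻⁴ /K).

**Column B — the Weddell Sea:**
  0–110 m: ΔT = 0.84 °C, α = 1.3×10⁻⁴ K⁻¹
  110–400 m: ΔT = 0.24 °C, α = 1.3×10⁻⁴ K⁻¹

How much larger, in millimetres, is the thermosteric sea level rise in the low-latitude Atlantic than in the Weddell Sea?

A 3.4×10⁻⁴ × 0.79 × 270 = 0.072522 m
A 0.55 × 260 × 1.7×10⁻⁴ = 0.02431 m
A total: 0.096832 m
B Layer 1: 1.3×10⁻⁴ × 0.84 × 110 = 0.012012 m
B Layer 2: 290 × 1.3×10⁻⁴ × 0.24 = 0.009048 m
B total: 0.02106 m
Difference: 0.096832 − 0.02106 = 0.075772 m

75.8 mm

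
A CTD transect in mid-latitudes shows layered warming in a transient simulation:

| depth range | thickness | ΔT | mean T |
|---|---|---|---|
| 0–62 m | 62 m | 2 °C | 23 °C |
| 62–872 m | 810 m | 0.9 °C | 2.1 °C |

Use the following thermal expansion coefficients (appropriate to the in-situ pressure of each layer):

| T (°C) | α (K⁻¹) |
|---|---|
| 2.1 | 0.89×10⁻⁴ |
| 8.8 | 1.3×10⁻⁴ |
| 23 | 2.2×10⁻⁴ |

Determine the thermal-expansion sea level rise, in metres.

0.0922 m of thermosteric rise

Layer 1 at 23 °C → α = 2.2×10⁻⁴ K⁻¹
Layer 2 at 2.1 °C → α = 0.89×10⁻⁴ K⁻¹
0–62 m: 2.2×10⁻⁴ × 62 × 2 = 0.02728 m
Layer 2: 0.89×10⁻⁴ × 0.9 × 810 = 0.064881 m
Δh = 0.02728 + 0.064881 = 0.092161 m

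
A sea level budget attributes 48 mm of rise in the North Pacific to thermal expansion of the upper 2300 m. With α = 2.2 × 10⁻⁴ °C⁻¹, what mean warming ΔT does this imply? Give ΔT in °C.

about 0.095 °C

ΔT = Δh/(αH) = 0.048 / (2.2×10⁻⁴ × 2300) ≈ 0.09486 °C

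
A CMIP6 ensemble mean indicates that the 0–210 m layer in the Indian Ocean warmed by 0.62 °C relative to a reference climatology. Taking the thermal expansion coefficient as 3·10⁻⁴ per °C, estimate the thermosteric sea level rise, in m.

about 0.039 m

Δh = αΔT·H = 3×10⁻⁴ × 0.62 × 210 = 0.03906 m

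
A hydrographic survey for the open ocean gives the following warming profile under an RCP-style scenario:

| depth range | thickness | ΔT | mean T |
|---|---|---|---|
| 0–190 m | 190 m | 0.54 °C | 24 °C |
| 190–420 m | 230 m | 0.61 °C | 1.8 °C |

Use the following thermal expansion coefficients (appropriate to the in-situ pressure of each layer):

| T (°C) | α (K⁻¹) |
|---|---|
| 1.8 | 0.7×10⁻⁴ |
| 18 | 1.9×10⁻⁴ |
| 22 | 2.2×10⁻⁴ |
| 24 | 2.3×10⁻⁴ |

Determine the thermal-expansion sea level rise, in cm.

Δh = 3.3 cm

Layer 1 at 24 °C → α = 2.3×10⁻⁴ K⁻¹
Layer 2 at 1.8 °C → α = 0.7×10⁻⁴ K⁻¹
Layer 1: 2.3×10⁻⁴ × 190 × 0.54 = 0.023598 m
190–420 m: 0.7×10⁻⁴ × 0.61 × 230 = 0.009821 m
Δh = 0.023598 + 0.009821 = 0.033419 m ≈ 3.3 cm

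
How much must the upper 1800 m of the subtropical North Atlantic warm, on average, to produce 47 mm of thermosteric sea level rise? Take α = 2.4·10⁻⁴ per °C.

about 0.11 °C

ΔT = Δh/(αH) = 0.047 / (2.4×10⁻⁴ × 1800) ≈ 0.1088 °C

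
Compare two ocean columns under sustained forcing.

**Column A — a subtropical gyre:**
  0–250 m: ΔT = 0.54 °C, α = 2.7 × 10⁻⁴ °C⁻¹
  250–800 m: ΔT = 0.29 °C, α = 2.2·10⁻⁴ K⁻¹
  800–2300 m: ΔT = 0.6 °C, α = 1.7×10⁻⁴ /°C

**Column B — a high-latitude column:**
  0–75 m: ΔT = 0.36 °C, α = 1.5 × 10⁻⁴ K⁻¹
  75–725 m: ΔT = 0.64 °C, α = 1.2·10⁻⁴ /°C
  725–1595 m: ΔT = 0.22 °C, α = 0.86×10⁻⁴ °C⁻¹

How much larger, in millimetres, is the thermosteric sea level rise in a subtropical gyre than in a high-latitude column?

Δh_A − Δh_B ≈ 154 mm

A 0–250 m: 0.54 × 2.7×10⁻⁴ × 250 = 0.03645 m
A 550 × 0.29 × 2.2×10⁻⁴ = 0.03509 m
A Layer 3: 0.6 × 1.7×10⁻⁴ × 1500 = 0.15300 m
A total: 0.22454 m
B 0.36 × 75 × 1.5×10⁻⁴ = 0.00405 m
B Layer 2: 650 × 0.64 × 1.2×10⁻⁴ = 0.04992 m
B 0.22 × 870 × 0.86×10⁻⁴ = 0.0164604 m
B total: 0.0704304 m
Difference: 0.22454 − 0.0704304 = 0.1541096 m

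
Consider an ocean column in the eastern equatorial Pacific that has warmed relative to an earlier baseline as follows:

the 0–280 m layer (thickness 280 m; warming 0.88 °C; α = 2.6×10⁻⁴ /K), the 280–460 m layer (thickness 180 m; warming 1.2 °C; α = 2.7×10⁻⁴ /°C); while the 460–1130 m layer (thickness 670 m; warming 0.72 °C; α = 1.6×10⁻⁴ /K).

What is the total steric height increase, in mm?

Δh ≈ 200 mm

0–280 m: 280 × 2.6×10⁻⁴ × 0.88 = 0.064064 m
280–460 m: 1.2 × 2.7×10⁻⁴ × 180 = 0.05832 m
Layer 3: 670 × 0.72 × 1.6×10⁻⁴ = 0.077184 m
Δh = 0.064064 + 0.05832 + 0.077184 = 0.199568 m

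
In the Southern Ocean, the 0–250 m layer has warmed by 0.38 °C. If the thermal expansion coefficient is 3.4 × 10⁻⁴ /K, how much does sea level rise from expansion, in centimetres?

3.23 cm

Δh = αΔT·H = 3.4×10⁻⁴ × 0.38 × 250 = 0.03230 m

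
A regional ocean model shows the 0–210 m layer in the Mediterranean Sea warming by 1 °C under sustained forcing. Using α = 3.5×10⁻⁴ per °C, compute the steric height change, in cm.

Δh = αΔT·H = 3.5×10⁻⁴ × 1 × 210 = 0.07350 m

about 7.35 cm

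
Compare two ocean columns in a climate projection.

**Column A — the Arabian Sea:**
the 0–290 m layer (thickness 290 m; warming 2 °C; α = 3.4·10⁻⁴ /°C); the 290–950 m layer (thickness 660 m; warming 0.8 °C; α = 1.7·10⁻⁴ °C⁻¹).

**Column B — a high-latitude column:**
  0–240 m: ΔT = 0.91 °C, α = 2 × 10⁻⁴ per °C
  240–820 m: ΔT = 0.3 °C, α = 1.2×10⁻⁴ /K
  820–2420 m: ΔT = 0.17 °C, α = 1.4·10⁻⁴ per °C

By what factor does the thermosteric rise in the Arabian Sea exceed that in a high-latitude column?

≈ 2.80×

A 290 × 3.4×10⁻⁴ × 2 = 0.19720 m
A 290–950 m: 1.7×10⁻⁴ × 660 × 0.8 = 0.08976 m
A total: 0.28696 m
B 0–240 m: 2×10⁻⁴ × 0.91 × 240 = 0.04368 m
B 240–820 m: 580 × 1.2×10⁻⁴ × 0.3 = 0.02088 m
B 820–2420 m: 0.17 × 1600 × 1.4×10⁻⁴ = 0.03808 m
B total: 0.10264 m
Ratio: 0.28696 / 0.10264 ≈ 2.796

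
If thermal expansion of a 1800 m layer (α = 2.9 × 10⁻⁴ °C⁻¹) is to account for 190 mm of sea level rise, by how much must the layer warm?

ΔT ≈ 0.364 K

ΔT = Δh/(αH) = 0.19 / (2.9×10⁻⁴ × 1800) ≈ 0.3640 K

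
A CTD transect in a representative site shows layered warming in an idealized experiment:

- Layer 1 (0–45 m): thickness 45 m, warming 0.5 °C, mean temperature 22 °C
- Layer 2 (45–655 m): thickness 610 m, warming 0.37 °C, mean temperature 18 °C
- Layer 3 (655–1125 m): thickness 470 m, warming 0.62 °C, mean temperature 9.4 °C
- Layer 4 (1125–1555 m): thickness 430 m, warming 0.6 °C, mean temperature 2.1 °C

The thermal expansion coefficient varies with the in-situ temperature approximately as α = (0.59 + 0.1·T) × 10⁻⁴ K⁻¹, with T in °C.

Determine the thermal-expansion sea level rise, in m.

Layer 1: α = (0.59 + 0.1×22)×10⁻⁴ = 2.79×10⁻⁴ K⁻¹
Layer 2: α = (0.59 + 0.1×18)×10⁻⁴ = 2.39×10⁻⁴ K⁻¹
Layer 3: α = (0.59 + 0.1×9.4)×10⁻⁴ = 1.53×10⁻⁴ K⁻¹
Layer 4: α = (0.59 + 0.1×2.1)×10⁻⁴ = 0.8×10⁻⁴ K⁻¹
0–45 m: 0.5 × 45 × 2.79×10⁻⁴ = 0.0062775 m
Layer 2: 610 × 2.39×10⁻⁴ × 0.37 = 0.0539423 m
1.53×10⁻⁴ × 0.62 × 470 = 0.0445842 m
Layer 4: 430 × 0.6 × 0.8×10⁻⁴ = 0.02064 m
Δh = 0.0062775 + 0.0539423 + 0.0445842 + 0.02064 = 0.125444 m

about 0.125 m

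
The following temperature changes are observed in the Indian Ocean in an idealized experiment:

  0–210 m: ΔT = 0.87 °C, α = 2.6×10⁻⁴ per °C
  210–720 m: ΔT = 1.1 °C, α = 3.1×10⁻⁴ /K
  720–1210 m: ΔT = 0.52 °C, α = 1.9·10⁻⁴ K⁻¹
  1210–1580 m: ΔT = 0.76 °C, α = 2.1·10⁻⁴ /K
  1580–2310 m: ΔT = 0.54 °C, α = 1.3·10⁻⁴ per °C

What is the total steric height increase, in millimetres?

about 380 mm

0–210 m: 210 × 0.87 × 2.6×10⁻⁴ = 0.047502 m
Layer 2: 1.1 × 3.1×10⁻⁴ × 510 = 0.17391 m
720–1210 m: 490 × 0.52 × 1.9×10⁻⁴ = 0.048412 m
370 × 0.76 × 2.1×10⁻⁴ = 0.059052 m
1580–2310 m: 0.54 × 1.3×10⁻⁴ × 730 = 0.051246 m
Δh = 0.047502 + 0.17391 + 0.048412 + 0.059052 + 0.051246 = 0.380122 m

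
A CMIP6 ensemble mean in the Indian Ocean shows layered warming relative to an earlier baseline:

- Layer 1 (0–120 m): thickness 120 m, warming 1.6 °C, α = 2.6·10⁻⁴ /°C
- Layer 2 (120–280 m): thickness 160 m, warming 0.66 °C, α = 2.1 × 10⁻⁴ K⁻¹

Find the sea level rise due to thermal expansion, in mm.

Δh ≈ 72 mm

0–120 m: 1.6 × 120 × 2.6×10⁻⁴ = 0.04992 m
120–280 m: 0.66 × 2.1×10⁻⁴ × 160 = 0.022176 m
Δh = 0.04992 + 0.022176 = 0.072096 m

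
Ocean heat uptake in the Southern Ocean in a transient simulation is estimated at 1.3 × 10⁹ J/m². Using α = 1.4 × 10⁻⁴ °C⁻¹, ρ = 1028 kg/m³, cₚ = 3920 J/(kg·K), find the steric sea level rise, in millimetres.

about 45.2 mm

Δh = αQ/(ρcₚ) = 1.4×10⁻⁴ × 1.3×10⁹ / (1028 × 3920) ≈ 0.045164 m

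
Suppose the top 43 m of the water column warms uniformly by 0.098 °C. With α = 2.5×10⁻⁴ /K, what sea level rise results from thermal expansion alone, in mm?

about 1.05 mm

Δh = αΔT·H = 2.5×10⁻⁴ × 0.098 × 43 = 0.0010535 m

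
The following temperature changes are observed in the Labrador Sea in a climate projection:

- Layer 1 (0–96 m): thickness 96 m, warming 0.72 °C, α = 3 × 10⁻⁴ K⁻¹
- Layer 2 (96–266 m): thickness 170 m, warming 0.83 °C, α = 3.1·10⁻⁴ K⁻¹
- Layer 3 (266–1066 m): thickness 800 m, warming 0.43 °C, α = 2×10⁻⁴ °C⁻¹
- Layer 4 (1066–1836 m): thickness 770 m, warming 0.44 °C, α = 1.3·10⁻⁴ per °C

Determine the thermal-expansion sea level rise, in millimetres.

Layer 1: 3×10⁻⁴ × 96 × 0.72 = 0.020736 m
3.1×10⁻⁴ × 170 × 0.83 = 0.043741 m
266–1066 m: 2×10⁻⁴ × 800 × 0.43 = 0.06880 m
0.44 × 1.3×10⁻⁴ × 770 = 0.044044 m
Δh = 0.020736 + 0.043741 + 0.06880 + 0.044044 = 0.177321 m

Δh ≈ 180 mm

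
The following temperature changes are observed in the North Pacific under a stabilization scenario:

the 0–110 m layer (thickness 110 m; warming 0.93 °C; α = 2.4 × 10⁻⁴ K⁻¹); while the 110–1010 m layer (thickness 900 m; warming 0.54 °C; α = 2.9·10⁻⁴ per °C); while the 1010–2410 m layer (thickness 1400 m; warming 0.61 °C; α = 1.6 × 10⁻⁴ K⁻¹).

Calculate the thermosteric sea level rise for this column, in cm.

30.2 cm of thermosteric rise

0–110 m: 110 × 2.4×10⁻⁴ × 0.93 = 0.024552 m
Layer 2: 0.54 × 900 × 2.9×10⁻⁴ = 0.14094 m
Layer 3: 1.6×10⁻⁴ × 1400 × 0.61 = 0.13664 m
Δh = 0.024552 + 0.14094 + 0.13664 = 0.302132 m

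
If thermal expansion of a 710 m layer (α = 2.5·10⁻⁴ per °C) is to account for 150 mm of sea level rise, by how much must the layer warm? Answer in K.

ΔT = Δh/(αH) = 0.15 / (2.5×10⁻⁴ × 710) ≈ 0.8451 K

0.85 K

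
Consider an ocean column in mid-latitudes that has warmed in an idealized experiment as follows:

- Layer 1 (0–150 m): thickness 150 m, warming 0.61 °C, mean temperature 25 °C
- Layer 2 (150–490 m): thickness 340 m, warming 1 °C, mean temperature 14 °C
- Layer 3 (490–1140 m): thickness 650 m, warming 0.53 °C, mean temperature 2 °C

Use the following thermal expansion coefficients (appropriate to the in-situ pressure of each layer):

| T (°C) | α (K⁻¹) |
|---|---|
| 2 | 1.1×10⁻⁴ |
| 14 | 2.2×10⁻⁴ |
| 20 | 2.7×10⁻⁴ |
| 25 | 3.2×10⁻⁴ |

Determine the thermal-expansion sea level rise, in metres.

Layer 1 at 25 °C → α = 3.2×10⁻⁴ K⁻¹
Layer 2 at 14 °C → α = 2.2×10⁻⁴ K⁻¹
Layer 3 at 2 °C → α = 1.1×10⁻⁴ K⁻¹
3.2×10⁻⁴ × 150 × 0.61 = 0.02928 m
340 × 1 × 2.2×10⁻⁴ = 0.07480 m
490–1140 m: 650 × 0.53 × 1.1×10⁻⁴ = 0.037895 m
Δh = 0.02928 + 0.07480 + 0.037895 = 0.141975 m

Δh ≈ 0.14 m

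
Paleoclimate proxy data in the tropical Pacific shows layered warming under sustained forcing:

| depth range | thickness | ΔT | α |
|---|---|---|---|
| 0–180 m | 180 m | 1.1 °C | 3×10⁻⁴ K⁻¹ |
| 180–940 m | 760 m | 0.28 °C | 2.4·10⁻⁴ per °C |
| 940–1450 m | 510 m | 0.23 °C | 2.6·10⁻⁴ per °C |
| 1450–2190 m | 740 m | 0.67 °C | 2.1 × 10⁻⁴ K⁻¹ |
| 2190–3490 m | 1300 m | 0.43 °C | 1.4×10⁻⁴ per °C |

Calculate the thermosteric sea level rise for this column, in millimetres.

Layer 1: 1.1 × 3×10⁻⁴ × 180 = 0.05940 m
760 × 2.4×10⁻⁴ × 0.28 = 0.051072 m
510 × 0.23 × 2.6×10⁻⁴ = 0.030498 m
1450–2190 m: 2.1×10⁻⁴ × 0.67 × 740 = 0.104118 m
0.43 × 1.4×10⁻⁴ × 1300 = 0.07826 m
Δh = 0.05940 + 0.051072 + 0.030498 + 0.104118 + 0.07826 = 0.323348 m ≈ 323 mm

323 mm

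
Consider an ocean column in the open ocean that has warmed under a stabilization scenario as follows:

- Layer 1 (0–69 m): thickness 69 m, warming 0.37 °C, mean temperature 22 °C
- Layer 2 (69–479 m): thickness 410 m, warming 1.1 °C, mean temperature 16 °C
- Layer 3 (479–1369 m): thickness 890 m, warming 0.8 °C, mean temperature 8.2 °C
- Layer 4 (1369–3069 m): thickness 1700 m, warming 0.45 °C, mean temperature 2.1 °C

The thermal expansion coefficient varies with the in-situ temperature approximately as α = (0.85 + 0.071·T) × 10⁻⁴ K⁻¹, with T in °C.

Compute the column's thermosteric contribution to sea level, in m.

0.274 m of thermosteric rise

Layer 1: α = (0.85 + 0.071×22)×10⁻⁴ = 2.412×10⁻⁴ K⁻¹
Layer 2: α = (0.85 + 0.071×16)×10⁻⁴ = 1.986×10⁻⁴ K⁻¹
Layer 3: α = (0.85 + 0.071×8.2)×10⁻⁴ = 1.4322×10⁻⁴ K⁻¹
Layer 4: α = (0.85 + 0.071×2.1)×10⁻⁴ = 0.9991×10⁻⁴ K⁻¹
Layer 1: 2.412×10⁻⁴ × 0.37 × 69 = 0.006157836 m
410 × 1.1 × 1.986×10⁻⁴ = 0.0895686 m
0.8 × 890 × 1.4322×10⁻⁴ = 0.10197264 m
0.45 × 0.9991×10⁻⁴ × 1700 = 0.07643115 m
Δh = 0.006157836 + 0.0895686 + 0.10197264 + 0.07643115 = 0.274130226 m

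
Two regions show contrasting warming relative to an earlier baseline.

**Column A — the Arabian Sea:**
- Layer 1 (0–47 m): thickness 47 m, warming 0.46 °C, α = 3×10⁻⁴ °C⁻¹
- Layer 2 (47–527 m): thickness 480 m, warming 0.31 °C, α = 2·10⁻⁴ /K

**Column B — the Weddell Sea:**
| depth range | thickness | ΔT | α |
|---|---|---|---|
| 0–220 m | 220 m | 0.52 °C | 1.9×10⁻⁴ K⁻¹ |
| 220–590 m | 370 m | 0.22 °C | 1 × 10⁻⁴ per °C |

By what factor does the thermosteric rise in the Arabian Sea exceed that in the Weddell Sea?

A 0–47 m: 0.46 × 3×10⁻⁴ × 47 = 0.006486 m
A 47–527 m: 0.31 × 2×10⁻⁴ × 480 = 0.02976 m
A total: 0.036246 m
B 0.52 × 220 × 1.9×10⁻⁴ = 0.021736 m
B 370 × 1×10⁻⁴ × 0.22 = 0.00814 m
B total: 0.029876 m
Ratio: 0.036246 / 0.029876 ≈ 1.213

1.2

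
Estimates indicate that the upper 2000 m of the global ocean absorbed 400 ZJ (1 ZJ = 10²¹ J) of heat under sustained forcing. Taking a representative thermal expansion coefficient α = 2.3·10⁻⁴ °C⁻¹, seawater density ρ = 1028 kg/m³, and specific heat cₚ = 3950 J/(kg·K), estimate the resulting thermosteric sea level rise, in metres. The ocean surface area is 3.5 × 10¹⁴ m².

Per unit area: Q = 400×10²¹ / (3.5×10¹⁴) ≈ 1.143×10⁹ J/m²
Δh = αQ/(ρcₚ) = 2.3×10⁻⁴ × 1.143×10⁹ / (1028 × 3950) ≈ 0.064742 m

about 0.0647 m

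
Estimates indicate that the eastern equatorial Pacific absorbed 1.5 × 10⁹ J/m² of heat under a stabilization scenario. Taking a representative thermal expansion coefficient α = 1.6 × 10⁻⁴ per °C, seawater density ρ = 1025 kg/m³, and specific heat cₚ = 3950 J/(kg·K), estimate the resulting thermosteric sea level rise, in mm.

59 mm of thermosteric rise

Δh = αQ/(ρcₚ) = 1.6×10⁻⁴ × 1.5×10⁹ / (1025 × 3950) ≈ 0.059278 m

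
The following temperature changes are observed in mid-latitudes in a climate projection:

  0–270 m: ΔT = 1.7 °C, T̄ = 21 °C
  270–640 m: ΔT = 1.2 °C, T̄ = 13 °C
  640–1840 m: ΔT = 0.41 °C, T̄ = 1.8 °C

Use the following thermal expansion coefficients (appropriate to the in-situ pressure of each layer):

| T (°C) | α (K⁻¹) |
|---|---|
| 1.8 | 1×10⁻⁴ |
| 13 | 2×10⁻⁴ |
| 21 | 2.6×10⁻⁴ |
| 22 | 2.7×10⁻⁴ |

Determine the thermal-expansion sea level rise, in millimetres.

Layer 1 at 21 °C → α = 2.6×10⁻⁴ K⁻¹
Layer 2 at 13 °C → α = 2×10⁻⁴ K⁻¹
Layer 3 at 1.8 °C → α = 1×10⁻⁴ K⁻¹
0–270 m: 2.6×10⁻⁴ × 1.7 × 270 = 0.11934 m
370 × 2×10⁻⁴ × 1.2 = 0.08880 m
Layer 3: 0.41 × 1200 × 1×10⁻⁴ = 0.04920 m
Δh = 0.11934 + 0.08880 + 0.04920 = 0.25734 m

about 257 mm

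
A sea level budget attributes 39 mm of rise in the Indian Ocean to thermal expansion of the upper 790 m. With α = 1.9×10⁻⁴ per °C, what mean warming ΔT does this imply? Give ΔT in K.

ΔT = Δh/(αH) = 0.039 / (1.9×10⁻⁴ × 790) ≈ 0.2598 K

about 0.26 K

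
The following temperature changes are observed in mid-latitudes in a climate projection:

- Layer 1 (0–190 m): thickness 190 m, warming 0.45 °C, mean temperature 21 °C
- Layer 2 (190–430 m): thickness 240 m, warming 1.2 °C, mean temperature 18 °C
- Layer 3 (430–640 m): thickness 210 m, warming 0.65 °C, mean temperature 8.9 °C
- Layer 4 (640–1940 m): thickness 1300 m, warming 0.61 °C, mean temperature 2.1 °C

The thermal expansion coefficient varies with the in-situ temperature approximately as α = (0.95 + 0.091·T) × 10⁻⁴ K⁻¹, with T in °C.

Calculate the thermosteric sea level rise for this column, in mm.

Layer 1: α = (0.95 + 0.091×21)×10⁻⁴ = 2.861×10⁻⁴ K⁻¹
Layer 2: α = (0.95 + 0.091×18)×10⁻⁴ = 2.588×10⁻⁴ K⁻¹
Layer 3: α = (0.95 + 0.091×8.9)×10⁻⁴ = 1.7599×10⁻⁴ K⁻¹
Layer 4: α = (0.95 + 0.091×2.1)×10⁻⁴ = 1.1411×10⁻⁴ K⁻¹
0.45 × 190 × 2.861×10⁻⁴ = 0.02446155 m
2.588×10⁻⁴ × 1.2 × 240 = 0.0745344 m
430–640 m: 1.7599×10⁻⁴ × 210 × 0.65 = 0.024022635 m
Layer 4: 1300 × 0.61 × 1.1411×10⁻⁴ = 0.09048923 m
Δh = 0.02446155 + 0.0745344 + 0.024022635 + 0.09048923 = 0.213507815 m

214 mm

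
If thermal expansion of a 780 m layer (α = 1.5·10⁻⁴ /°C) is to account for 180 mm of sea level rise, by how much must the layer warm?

1.54 °C

ΔT = Δh/(αH) = 0.18 / (1.5×10⁻⁴ × 780) ≈ 1.538 °C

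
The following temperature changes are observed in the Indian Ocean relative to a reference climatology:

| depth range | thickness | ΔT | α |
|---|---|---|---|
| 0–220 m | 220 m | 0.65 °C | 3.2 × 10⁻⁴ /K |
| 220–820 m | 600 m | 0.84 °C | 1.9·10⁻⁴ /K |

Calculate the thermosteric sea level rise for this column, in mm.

142 mm

0–220 m: 3.2×10⁻⁴ × 0.65 × 220 = 0.04576 m
600 × 0.84 × 1.9×10⁻⁴ = 0.09576 m
Δh = 0.04576 + 0.09576 = 0.14152 m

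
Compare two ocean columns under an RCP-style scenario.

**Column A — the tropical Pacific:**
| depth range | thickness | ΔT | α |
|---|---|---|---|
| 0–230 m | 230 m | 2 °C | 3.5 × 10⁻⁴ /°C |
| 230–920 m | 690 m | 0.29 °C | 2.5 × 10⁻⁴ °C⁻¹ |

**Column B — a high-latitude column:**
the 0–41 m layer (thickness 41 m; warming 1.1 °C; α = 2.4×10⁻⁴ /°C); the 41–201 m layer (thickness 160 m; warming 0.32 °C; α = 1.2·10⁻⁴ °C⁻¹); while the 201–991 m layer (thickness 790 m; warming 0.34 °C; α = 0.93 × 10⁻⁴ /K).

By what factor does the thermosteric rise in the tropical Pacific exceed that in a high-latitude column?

5.0

A 0–230 m: 2 × 3.5×10⁻⁴ × 230 = 0.16100 m
A 230–920 m: 0.29 × 690 × 2.5×10⁻⁴ = 0.050025 m
A total: 0.211025 m
B 0–41 m: 1.1 × 41 × 2.4×10⁻⁴ = 0.010824 m
B 41–201 m: 1.2×10⁻⁴ × 0.32 × 160 = 0.006144 m
B 201–991 m: 790 × 0.34 × 0.93×10⁻⁴ = 0.0249798 m
B total: 0.0419478 m
Ratio: 0.211025 / 0.0419478 ≈ 5.031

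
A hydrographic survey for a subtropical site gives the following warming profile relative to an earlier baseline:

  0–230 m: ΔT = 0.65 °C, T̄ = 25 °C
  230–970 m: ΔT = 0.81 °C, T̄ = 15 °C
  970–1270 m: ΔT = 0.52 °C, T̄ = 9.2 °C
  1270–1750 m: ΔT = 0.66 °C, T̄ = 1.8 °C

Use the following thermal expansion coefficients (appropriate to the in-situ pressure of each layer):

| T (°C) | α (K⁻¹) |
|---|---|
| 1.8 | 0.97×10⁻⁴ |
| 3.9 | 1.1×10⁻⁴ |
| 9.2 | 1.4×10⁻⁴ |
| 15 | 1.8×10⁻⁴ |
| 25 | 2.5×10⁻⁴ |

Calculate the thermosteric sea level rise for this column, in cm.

Δh = 20 cm

Layer 1 at 25 °C → α = 2.5×10⁻⁴ K⁻¹
Layer 2 at 15 °C → α = 1.8×10⁻⁴ K⁻¹
Layer 3 at 9.2 °C → α = 1.4×10⁻⁴ K⁻¹
Layer 4 at 1.8 °C → α = 0.97×10⁻⁴ K⁻¹
Layer 1: 0.65 × 2.5×10⁻⁴ × 230 = 0.037375 m
230–970 m: 1.8×10⁻⁴ × 740 × 0.81 = 0.107892 m
970–1270 m: 1.4×10⁻⁴ × 300 × 0.52 = 0.02184 m
1270–1750 m: 0.66 × 480 × 0.97×10⁻⁴ = 0.0307296 m
Δh = 0.037375 + 0.107892 + 0.02184 + 0.0307296 = 0.1978366 m ≈ 20 cm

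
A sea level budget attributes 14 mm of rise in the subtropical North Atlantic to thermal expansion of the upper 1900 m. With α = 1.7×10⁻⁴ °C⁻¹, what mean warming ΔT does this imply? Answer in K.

ΔT = Δh/(αH) = 0.014 / (1.7×10⁻⁴ × 1900) ≈ 0.04334 K

0.0433 K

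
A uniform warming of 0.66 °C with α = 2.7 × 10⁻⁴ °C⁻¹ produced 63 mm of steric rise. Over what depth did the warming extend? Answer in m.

H = Δh/(αΔT) = 0.063 / (2.7×10⁻⁴ × 0.66) ≈ 353.5 m

about 354 m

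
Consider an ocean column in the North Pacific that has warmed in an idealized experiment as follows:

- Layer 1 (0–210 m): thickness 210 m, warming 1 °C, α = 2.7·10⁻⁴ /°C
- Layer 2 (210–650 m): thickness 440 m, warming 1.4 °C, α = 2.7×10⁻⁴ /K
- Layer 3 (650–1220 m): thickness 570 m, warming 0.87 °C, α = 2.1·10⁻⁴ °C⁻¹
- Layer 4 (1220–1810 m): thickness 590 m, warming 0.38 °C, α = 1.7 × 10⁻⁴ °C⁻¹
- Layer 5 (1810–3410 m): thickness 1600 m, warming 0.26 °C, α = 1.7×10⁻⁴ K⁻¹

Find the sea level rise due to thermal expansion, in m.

1 × 210 × 2.7×10⁻⁴ = 0.05670 m
Layer 2: 2.7×10⁻⁴ × 440 × 1.4 = 0.16632 m
Layer 3: 570 × 2.1×10⁻⁴ × 0.87 = 0.104139 m
590 × 0.38 × 1.7×10⁻⁴ = 0.038114 m
1810–3410 m: 1.7×10⁻⁴ × 0.26 × 1600 = 0.07072 m
Δh = 0.05670 + 0.16632 + 0.104139 + 0.038114 + 0.07072 = 0.435993 m ≈ 0.436 m

about 0.436 m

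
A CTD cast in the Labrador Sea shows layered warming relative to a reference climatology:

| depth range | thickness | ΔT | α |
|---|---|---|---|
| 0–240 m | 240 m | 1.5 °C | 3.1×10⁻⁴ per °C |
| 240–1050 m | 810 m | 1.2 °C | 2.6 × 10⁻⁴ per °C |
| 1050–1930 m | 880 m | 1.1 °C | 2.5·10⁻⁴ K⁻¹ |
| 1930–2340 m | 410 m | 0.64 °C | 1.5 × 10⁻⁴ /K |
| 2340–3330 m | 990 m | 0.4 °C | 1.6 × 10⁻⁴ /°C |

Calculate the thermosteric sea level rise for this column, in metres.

Δh ≈ 0.709 m

Layer 1: 3.1×10⁻⁴ × 1.5 × 240 = 0.11160 m
240–1050 m: 1.2 × 810 × 2.6×10⁻⁴ = 0.25272 m
1050–1930 m: 880 × 1.1 × 2.5×10⁻⁴ = 0.24200 m
1.5×10⁻⁴ × 410 × 0.64 = 0.03936 m
2340–3330 m: 0.4 × 1.6×10⁻⁴ × 990 = 0.06336 m
Δh = 0.11160 + 0.25272 + 0.24200 + 0.03936 + 0.06336 = 0.70904 m ≈ 0.709 m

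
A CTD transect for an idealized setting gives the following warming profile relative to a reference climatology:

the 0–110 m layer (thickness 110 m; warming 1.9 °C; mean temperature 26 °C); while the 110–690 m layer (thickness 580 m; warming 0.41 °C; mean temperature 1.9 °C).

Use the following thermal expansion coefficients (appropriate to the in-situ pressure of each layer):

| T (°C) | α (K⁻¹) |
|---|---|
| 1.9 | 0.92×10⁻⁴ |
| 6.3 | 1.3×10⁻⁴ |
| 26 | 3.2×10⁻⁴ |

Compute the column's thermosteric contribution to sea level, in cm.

8.88 cm

Layer 1 at 26 °C → α = 3.2×10⁻⁴ K⁻¹
Layer 2 at 1.9 °C → α = 0.92×10⁻⁴ K⁻¹
Layer 1: 110 × 3.2×10⁻⁴ × 1.9 = 0.06688 m
0.41 × 0.92×10⁻⁴ × 580 = 0.0218776 m
Δh = 0.06688 + 0.0218776 = 0.0887576 m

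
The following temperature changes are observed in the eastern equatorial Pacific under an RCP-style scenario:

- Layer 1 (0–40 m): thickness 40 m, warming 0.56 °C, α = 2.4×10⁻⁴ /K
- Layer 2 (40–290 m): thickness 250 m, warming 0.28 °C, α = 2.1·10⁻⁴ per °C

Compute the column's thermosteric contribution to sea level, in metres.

Layer 1: 40 × 2.4×10⁻⁴ × 0.56 = 0.005376 m
2.1×10⁻⁴ × 0.28 × 250 = 0.01470 m
Δh = 0.005376 + 0.01470 = 0.020076 m

Δh = 0.0201 m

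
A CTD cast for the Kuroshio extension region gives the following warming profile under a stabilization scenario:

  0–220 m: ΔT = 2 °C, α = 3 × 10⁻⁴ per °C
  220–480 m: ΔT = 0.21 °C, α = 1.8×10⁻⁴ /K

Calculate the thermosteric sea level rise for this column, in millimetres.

3×10⁻⁴ × 2 × 220 = 0.13200 m
220–480 m: 1.8×10⁻⁴ × 260 × 0.21 = 0.009828 m
Δh = 0.13200 + 0.009828 = 0.141828 m

142 mm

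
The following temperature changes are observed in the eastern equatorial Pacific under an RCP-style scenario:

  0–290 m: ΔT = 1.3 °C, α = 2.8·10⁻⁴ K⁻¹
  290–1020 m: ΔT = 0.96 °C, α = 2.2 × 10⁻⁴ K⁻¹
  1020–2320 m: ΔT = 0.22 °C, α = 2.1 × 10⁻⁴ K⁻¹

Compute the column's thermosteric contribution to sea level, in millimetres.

2.8×10⁻⁴ × 290 × 1.3 = 0.10556 m
0.96 × 730 × 2.2×10⁻⁴ = 0.154176 m
1020–2320 m: 0.22 × 1300 × 2.1×10⁻⁴ = 0.06006 m
Δh = 0.10556 + 0.154176 + 0.06006 = 0.319796 m

Δh = 320 mm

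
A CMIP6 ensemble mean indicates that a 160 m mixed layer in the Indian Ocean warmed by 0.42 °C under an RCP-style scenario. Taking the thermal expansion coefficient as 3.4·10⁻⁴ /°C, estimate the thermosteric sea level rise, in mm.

22.8 mm

Δh = αΔT·H = 3.4×10⁻⁴ × 0.42 × 160 = 0.022848 m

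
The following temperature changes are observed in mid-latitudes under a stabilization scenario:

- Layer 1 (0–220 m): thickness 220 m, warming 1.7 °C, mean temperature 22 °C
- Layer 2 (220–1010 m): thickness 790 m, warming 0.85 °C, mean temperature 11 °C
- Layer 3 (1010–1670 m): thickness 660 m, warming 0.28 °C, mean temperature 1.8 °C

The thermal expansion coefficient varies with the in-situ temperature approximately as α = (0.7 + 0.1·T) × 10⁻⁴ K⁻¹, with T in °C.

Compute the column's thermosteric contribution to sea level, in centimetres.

Δh ≈ 24.6 cm

Layer 1: α = (0.7 + 0.1×22)×10⁻⁴ = 2.9×10⁻⁴ K⁻¹
Layer 2: α = (0.7 + 0.1×11)×10⁻⁴ = 1.8×10⁻⁴ K⁻¹
Layer 3: α = (0.7 + 0.1×1.8)×10⁻⁴ = 0.88×10⁻⁴ K⁻¹
220 × 2.9×10⁻⁴ × 1.7 = 0.10846 m
Layer 2: 790 × 1.8×10⁻⁴ × 0.85 = 0.12087 m
0.28 × 660 × 0.88×10⁻⁴ = 0.0162624 m
Δh = 0.10846 + 0.12087 + 0.0162624 = 0.2455924 m ≈ 24.6 cm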